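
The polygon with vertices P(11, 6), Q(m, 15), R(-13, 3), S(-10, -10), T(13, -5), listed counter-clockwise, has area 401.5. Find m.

Write out the shoelace sum; only the two edges meeting at Q involve m:
2·Area = [(11·15 − m·6) + (m·3 − (-13)·15)] + 473
       = -3·m + 833 = 803
⇒ m = 10.

10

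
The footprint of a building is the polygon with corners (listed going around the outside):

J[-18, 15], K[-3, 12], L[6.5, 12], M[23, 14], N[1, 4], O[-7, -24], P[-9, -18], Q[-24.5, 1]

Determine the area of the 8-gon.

Apply the surveyor's formula: 2A = Σ (x_i·y_{i+1} − x_{i+1}·y_i), indices taken mod 8.
Cross-terms: -171, -114, -185, 78, 4, -90, -450, -349.5  ⇒  Σ = -1277.5
Area = |Σ|/2 = 638.75.

638.75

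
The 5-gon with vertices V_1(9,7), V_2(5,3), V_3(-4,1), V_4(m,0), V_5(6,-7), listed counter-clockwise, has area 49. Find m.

The doubled signed area Σ (x_i y_{i+1} − x_{i+1} y_i) is linear in m.
With m=0 it equals 114; the coefficient of m is -8 (from the two edges through V_4).
So -8·m + 114 = 2·49 = 98 ⇒ m = 2.

2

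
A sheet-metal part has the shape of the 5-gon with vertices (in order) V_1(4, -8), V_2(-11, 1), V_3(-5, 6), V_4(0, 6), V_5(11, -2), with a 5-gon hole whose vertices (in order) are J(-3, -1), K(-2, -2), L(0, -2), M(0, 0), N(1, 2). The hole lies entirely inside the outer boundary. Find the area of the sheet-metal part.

Outer boundary:
Σ = (-84) + (-61) + (-30) + (-66) + (-80) = -321
Area = |Σ|/2 = 160.5.
Hole:
Apply the shoelace formula: 2A = Σ (x_i·y_{i+1} − x_{i+1}·y_i), indices taken mod 5.
Σ = (4) + (4) + (0) + (0) + (5) = 13
Area = |Σ|/2 = 6.5.
Net area = 160.5 − 6.5 = 154.

154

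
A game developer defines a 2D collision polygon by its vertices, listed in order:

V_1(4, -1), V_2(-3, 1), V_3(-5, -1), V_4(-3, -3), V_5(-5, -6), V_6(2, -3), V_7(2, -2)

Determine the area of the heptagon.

29.5

Apply the shoelace formula: 2A = Σ (x_i·y_{i+1} − x_{i+1}·y_i), indices taken mod 7.
Σ = (1) + (8) + (12) + (3) + (27) + (2) + (6) = 59
Area = |Σ|/2 = 29.5.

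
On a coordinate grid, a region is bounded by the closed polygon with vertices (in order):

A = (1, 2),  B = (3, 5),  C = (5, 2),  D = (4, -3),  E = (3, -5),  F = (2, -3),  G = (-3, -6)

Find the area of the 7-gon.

37

Apply the surveyor's formula: 2A = Σ (x_i·y_{i+1} − x_{i+1}·y_i), indices taken mod 7.
A→B: (1)(5) − (3)(2) = -1
B→C: (3)(2) − (5)(5) = -19
C→D: (5)(-3) − (4)(2) = -23
D→E: (4)(-5) − (3)(-3) = -11
E→F: (3)(-3) − (2)(-5) = 1
F→G: (2)(-6) − (-3)(-3) = -21
G→A: (-3)(2) − (1)(-6) = 0
Σ = -74
Area = |Σ|/2 = 37.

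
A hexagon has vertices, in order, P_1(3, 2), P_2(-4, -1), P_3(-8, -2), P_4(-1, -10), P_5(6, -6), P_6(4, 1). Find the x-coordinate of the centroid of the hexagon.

-7/92

Apply Gauss's area formula. First the cross-terms c_i = x_i·y_{i+1} − x_{i+1}·y_i:
  5, 0, 78, 66, 30, 5  ⇒  2A = 184, A = 92.
Then Σ (x_i + x_{i+1})·c_i = -42, so x̄ = -42 / (6·92) = -7/92.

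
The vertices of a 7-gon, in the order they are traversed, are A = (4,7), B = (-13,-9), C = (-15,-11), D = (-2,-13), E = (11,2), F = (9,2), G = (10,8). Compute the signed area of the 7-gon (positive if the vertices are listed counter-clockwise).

234.5

Apply the surveyor's formula: 2A = Σ (x_i·y_{i+1} − x_{i+1}·y_i), indices taken mod 7.
A→B: (4)(-9) − (-13)(7) = 55
B→C: (-13)(-11) − (-15)(-9) = 8
C→D: (-15)(-13) − (-2)(-11) = 173
D→E: (-2)(2) − (11)(-13) = 139
E→F: (11)(2) − (9)(2) = 4
F→G: (9)(8) − (10)(2) = 52
G→A: (10)(7) − (4)(8) = 38
Σ = 469
Signed area = Σ/2 = 234.5 (positive ⇒ counter-clockwise traversal).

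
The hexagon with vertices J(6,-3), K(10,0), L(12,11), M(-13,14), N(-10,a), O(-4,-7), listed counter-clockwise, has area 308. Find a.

11

Write out the shoelace sum; only the two edges meeting at N involve a:
2·Area = [((-13)·a − (-10)·14) + ((-10)·(-7) − (-4)·a)] + 505
       = -9·a + 715 = 616
⇒ a = 11.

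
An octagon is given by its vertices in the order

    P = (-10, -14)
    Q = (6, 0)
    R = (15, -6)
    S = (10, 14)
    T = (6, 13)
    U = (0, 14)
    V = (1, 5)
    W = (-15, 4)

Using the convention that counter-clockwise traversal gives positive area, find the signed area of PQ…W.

381.5

Cross-terms: 84, -36, 270, 46, 84, -14, 79, 250  ⇒  Σ = 763
Signed area = Σ/2 = 381.5 (positive ⇒ counter-clockwise traversal).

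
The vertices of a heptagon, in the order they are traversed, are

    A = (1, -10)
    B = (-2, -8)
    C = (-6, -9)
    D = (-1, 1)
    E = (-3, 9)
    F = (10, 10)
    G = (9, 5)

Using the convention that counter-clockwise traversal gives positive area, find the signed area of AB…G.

-167

Σ = (-28) + (-30) + (-15) + (-6) + (-120) + (-40) + (-95) = -334
Signed area = Σ/2 = -167 (negative ⇒ clockwise traversal).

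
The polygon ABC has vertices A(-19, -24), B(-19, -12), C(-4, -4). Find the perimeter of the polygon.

|AB| = √((0)² + (12)²) = √144 = 12
|BC| = √((15)² + (8)²) = √289 = 17
|CA| = √((-15)² + (-20)²) = √625 = 25
Perimeter = 12 + 17 + 25 = 54.

54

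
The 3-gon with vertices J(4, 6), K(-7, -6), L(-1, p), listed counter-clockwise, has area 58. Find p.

The doubled signed area Σ (x_i y_{i+1} − x_{i+1} y_i) is linear in p.
With p=0 it equals 6; the coefficient of p is -11 (from the two edges through L).
So -11·p + 6 = 2·58 = 116 ⇒ p = -10.

-10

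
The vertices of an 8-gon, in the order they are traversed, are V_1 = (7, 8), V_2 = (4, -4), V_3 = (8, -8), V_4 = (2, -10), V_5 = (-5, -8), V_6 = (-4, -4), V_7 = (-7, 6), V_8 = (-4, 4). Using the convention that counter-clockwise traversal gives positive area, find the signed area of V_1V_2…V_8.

Apply the shoelace (surveyor's) formula: 2A = Σ (x_i·y_{i+1} − x_{i+1}·y_i), indices taken mod 8.
V_1→V_2: (7)(-4) − (4)(8) = -60
V_2→V_3: (4)(-8) − (8)(-4) = 0
V_3→V_4: (8)(-10) − (2)(-8) = -64
V_4→V_5: (2)(-8) − (-5)(-10) = -66
V_5→V_6: (-5)(-4) − (-4)(-8) = -12
V_6→V_7: (-4)(6) − (-7)(-4) = -52
V_7→V_8: (-7)(4) − (-4)(6) = -4
V_8→V_1: (-4)(8) − (7)(4) = -60
Σ = -318
Signed area = Σ/2 = -159 (negative ⇒ clockwise traversal).

-159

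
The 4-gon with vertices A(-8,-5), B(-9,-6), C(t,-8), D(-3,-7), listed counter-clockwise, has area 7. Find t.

Write out the shoelace sum; only the two edges meeting at C involve t:
2·Area = [((-9)·(-8) − t·(-6)) + (t·(-7) − (-3)·(-8))] + -38
       = -1·t + 10 = 14
⇒ t = -4.

-4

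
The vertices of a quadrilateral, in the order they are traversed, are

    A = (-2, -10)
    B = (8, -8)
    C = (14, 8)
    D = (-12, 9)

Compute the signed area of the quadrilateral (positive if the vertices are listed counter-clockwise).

Σ = (96) + (176) + (222) + (138) = 632
Signed area = Σ/2 = 316 (positive ⇒ counter-clockwise traversal).

316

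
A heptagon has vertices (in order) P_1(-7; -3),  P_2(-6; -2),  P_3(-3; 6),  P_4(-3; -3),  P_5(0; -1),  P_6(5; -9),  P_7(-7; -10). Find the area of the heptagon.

Apply the surveyor's formula: 2A = Σ (x_i·y_{i+1} − x_{i+1}·y_i), indices taken mod 7.
Cross-terms: -4, -42, 27, 3, 5, -113, -49  ⇒  Σ = -173
Area = |Σ|/2 = 86.5.

86.5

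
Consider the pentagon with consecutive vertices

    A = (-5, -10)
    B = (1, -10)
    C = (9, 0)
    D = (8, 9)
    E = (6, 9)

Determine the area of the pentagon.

117

Apply the shoelace formula: 2A = Σ (x_i·y_{i+1} − x_{i+1}·y_i), indices taken mod 5.
Σ = (60) + (90) + (81) + (18) + (-15) = 234
Area = |Σ|/2 = 117.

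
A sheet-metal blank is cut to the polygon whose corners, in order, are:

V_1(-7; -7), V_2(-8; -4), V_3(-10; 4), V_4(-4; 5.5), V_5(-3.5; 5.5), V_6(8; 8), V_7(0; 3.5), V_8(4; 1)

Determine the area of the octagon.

V_1→V_2: (-7)(-4) − (-8)(-7) = -28
V_2→V_3: (-8)(4) − (-10)(-4) = -72
V_3→V_4: (-10)(5.5) − (-4)(4) = -39
V_4→V_5: (-4)(5.5) − (-3.5)(5.5) = -2.75
V_5→V_6: (-3.5)(8) − (8)(5.5) = -72
V_6→V_7: (8)(3.5) − (0)(8) = 28
V_7→V_8: (0)(1) − (4)(3.5) = -14
V_8→V_1: (4)(-7) − (-7)(1) = -21
Σ = -220.75
Area = |Σ|/2 = 110.375.

110.375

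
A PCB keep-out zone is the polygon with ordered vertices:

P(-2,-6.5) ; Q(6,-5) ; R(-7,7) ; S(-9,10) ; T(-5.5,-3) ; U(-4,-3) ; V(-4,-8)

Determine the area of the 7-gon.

Apply the surveyor's formula: 2A = Σ (x_i·y_{i+1} − x_{i+1}·y_i), indices taken mod 7.
Cross-terms: 49, 7, -7, 82, 4.5, 20, 10  ⇒  Σ = 165.5
Area = |Σ|/2 = 82.75.

82.75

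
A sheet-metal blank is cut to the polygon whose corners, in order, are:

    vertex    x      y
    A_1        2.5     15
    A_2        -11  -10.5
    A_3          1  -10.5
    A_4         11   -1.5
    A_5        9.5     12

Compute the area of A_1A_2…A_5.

Cross-terms: 138.75, 126, 114, 146.25, 112.5  ⇒  Σ = 637.5
Area = |Σ|/2 = 318.75.

318.75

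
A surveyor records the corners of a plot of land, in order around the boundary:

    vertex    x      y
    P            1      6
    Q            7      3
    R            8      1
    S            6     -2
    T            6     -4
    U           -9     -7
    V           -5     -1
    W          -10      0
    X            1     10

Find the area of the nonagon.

Apply Gauss's area formula: 2A = Σ (x_i·y_{i+1} − x_{i+1}·y_i), indices taken mod 9.
Σ = (-39) + (-17) + (-22) + (-12) + (-78) + (-26) + (-10) + (-100) + (-4) = -308
Area = |Σ|/2 = 154.

154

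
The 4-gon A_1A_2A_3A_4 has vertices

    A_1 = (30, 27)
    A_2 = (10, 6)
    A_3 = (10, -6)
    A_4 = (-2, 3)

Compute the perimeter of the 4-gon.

|A_1A_2| = √((-20)² + (-21)²) = √841 = 29
|A_2A_3| = √((0)² + (-12)²) = √144 = 12
|A_3A_4| = √((-12)² + (9)²) = √225 = 15
|A_4A_1| = √((32)² + (24)²) = √1600 = 40
Perimeter = 29 + 12 + 15 + 40 = 96.

96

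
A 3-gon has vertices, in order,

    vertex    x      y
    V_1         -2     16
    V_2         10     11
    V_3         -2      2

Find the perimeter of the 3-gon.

42

|V_1V_2| = √((12)² + (-5)²) = √169 = 13
|V_2V_3| = √((-12)² + (-9)²) = √225 = 15
|V_3V_1| = √((0)² + (14)²) = √196 = 14
Perimeter = 13 + 15 + 14 = 42.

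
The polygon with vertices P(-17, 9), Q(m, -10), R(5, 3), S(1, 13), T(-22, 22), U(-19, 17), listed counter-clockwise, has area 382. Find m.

The doubled signed area Σ (x_i y_{i+1} − x_{i+1} y_i) is linear in m.
With m=0 it equals 752; the coefficient of m is -6 (from the two edges through Q).
So -6·m + 752 = 2·382 = 764 ⇒ m = -2.

-2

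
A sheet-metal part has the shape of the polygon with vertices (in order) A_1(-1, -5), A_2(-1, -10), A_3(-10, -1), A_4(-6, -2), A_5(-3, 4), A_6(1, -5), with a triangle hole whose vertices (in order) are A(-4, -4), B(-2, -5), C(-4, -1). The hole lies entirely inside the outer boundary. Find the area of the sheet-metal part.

51.5

Outer boundary:
Cross-terms: 5, -99, 14, -30, 11, -10  ⇒  Σ = -109
Area = |Σ|/2 = 54.5.
Hole:
Apply the surveyor's formula: 2A = Σ (x_i·y_{i+1} − x_{i+1}·y_i), indices taken mod 3.
Σ = (12) + (-18) + (12) = 6
Area = |Σ|/2 = 3.
Net area = 54.5 − 3 = 51.5.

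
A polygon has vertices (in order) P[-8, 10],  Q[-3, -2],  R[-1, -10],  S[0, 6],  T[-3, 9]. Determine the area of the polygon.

Σ = (46) + (28) + (-6) + (18) + (42) = 128
Area = |Σ|/2 = 64.

64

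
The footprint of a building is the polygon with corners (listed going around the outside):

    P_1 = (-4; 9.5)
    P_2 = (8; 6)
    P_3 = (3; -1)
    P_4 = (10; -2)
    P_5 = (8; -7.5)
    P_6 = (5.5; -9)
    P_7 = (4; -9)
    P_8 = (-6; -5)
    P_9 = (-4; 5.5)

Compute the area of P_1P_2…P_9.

184.125

Apply the shoelace formula: 2A = Σ (x_i·y_{i+1} − x_{i+1}·y_i), indices taken mod 9.
Σ = (-100) + (-26) + (4) + (-59) + (-30.75) + (-13.5) + (-74) + (-53) + (-16) = -368.25
Area = |Σ|/2 = 184.125.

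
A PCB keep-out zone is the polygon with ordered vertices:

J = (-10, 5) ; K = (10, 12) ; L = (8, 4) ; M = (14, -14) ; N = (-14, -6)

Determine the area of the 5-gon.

402

Σ = (-170) + (-56) + (-168) + (-280) + (-130) = -804
Area = |Σ|/2 = 402.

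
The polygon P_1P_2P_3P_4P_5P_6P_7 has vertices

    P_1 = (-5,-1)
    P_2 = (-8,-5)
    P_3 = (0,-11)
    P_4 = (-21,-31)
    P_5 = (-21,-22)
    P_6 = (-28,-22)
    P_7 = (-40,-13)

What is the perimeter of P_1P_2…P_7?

|P_1P_2| = √((-3)² + (-4)²) = √25 = 5
|P_2P_3| = √((8)² + (-6)²) = √100 = 10
|P_3P_4| = √((-21)² + (-20)²) = √841 = 29
|P_4P_5| = √((0)² + (9)²) = √81 = 9
|P_5P_6| = √((-7)² + (0)²) = √49 = 7
|P_6P_7| = √((-12)² + (9)²) = √225 = 15
|P_7P_1| = √((35)² + (12)²) = √1369 = 37
Perimeter = 5 + 10 + 29 + 9 + 7 + 15 + 37 = 112.

112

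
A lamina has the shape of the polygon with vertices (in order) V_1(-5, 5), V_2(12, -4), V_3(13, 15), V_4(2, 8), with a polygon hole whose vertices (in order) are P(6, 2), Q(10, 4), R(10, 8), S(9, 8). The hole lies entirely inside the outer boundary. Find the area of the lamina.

147

Outer boundary:
Apply Gauss's area formula: 2A = Σ (x_i·y_{i+1} − x_{i+1}·y_i), indices taken mod 4.
Σ = (-40) + (232) + (74) + (50) = 316
Area = |Σ|/2 = 158.
Hole:
Cross-terms: 4, 40, 8, -30  ⇒  Σ = 22
Area = |Σ|/2 = 11.
Net area = 158 − 11 = 147.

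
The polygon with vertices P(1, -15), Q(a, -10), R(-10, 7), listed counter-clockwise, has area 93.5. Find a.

The doubled signed area Σ (x_i y_{i+1} − x_{i+1} y_i) is linear in a.
With a=0 it equals 33; the coefficient of a is 22 (from the two edges through Q).
So 22·a + 33 = 2·93.5 = 187 ⇒ a = 7.

7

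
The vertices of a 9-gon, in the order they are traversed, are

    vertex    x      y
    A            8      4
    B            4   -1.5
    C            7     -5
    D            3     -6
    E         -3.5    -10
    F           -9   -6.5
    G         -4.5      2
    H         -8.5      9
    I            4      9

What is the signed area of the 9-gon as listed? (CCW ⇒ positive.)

-211

Σ = (-28) + (-9.5) + (-27) + (-51) + (-67.25) + (-47.25) + (-23.5) + (-112.5) + (-56) = -422
Signed area = Σ/2 = -211 (negative ⇒ clockwise traversal).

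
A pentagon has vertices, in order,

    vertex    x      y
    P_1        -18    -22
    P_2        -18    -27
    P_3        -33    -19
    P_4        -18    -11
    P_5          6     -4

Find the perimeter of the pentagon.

|P_1P_2| = √((0)² + (-5)²) = √25 = 5
|P_2P_3| = √((-15)² + (8)²) = √289 = 17
|P_3P_4| = √((15)² + (8)²) = √289 = 17
|P_4P_5| = √((24)² + (7)²) = √625 = 25
|P_5P_1| = √((-24)² + (-18)²) = √900 = 30
Perimeter = 5 + 17 + 17 + 25 + 30 = 94.

94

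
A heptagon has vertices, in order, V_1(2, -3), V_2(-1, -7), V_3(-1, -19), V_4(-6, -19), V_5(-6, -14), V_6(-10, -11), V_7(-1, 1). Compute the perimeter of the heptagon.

52

|V_1V_2| = √((-3)² + (-4)²) = √25 = 5
|V_2V_3| = √((0)² + (-12)²) = √144 = 12
|V_3V_4| = √((-5)² + (0)²) = √25 = 5
|V_4V_5| = √((0)² + (5)²) = √25 = 5
|V_5V_6| = √((-4)² + (3)²) = √25 = 5
|V_6V_7| = √((9)² + (12)²) = √225 = 15
|V_7V_1| = √((3)² + (-4)²) = √25 = 5
Perimeter = 5 + 12 + 5 + 5 + 5 + 15 + 5 = 52.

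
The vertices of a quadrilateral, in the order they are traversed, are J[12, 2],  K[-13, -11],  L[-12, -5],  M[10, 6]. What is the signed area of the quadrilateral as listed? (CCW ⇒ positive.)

-123.5

Apply Gauss's area formula: 2A = Σ (x_i·y_{i+1} − x_{i+1}·y_i), indices taken mod 4.
J→K: (12)(-11) − (-13)(2) = -106
K→L: (-13)(-5) − (-12)(-11) = -67
L→M: (-12)(6) − (10)(-5) = -22
M→J: (10)(2) − (12)(6) = -52
Σ = -247
Signed area = Σ/2 = -123.5 (negative ⇒ clockwise traversal).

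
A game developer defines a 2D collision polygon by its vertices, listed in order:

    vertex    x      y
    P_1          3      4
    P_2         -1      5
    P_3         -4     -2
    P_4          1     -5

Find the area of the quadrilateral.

Apply the surveyor's formula: 2A = Σ (x_i·y_{i+1} − x_{i+1}·y_i), indices taken mod 4.
P_1→P_2: (3)(5) − (-1)(4) = 19
P_2→P_3: (-1)(-2) − (-4)(5) = 22
P_3→P_4: (-4)(-5) − (1)(-2) = 22
P_4→P_1: (1)(4) − (3)(-5) = 19
Σ = 82
Area = |Σ|/2 = 41.

41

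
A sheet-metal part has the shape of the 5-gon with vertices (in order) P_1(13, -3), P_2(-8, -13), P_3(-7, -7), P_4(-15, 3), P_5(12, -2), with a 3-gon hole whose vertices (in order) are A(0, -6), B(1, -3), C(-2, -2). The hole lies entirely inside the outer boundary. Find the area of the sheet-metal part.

180

Outer boundary:
Apply the shoelace (surveyor's) formula: 2A = Σ (x_i·y_{i+1} − x_{i+1}·y_i), indices taken mod 5.
Cross-terms: -193, -35, -126, -6, -10  ⇒  Σ = -370
Area = |Σ|/2 = 185.
Hole:
Cross-terms: 6, -8, 12  ⇒  Σ = 10
Area = |Σ|/2 = 5.
Net area = 185 − 5 = 180.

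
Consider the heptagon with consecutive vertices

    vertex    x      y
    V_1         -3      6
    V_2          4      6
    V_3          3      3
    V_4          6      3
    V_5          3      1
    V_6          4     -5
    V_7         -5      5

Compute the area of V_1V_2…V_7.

Apply the shoelace formula: 2A = Σ (x_i·y_{i+1} − x_{i+1}·y_i), indices taken mod 7.
Cross-terms: -42, -6, -9, -3, -19, -5, -15  ⇒  Σ = -99
Area = |Σ|/2 = 49.5.

49.5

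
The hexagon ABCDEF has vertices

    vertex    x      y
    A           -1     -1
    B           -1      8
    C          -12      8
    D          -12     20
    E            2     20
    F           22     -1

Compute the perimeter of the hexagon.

|AB| = √((0)² + (9)²) = √81 = 9
|BC| = √((-11)² + (0)²) = √121 = 11
|CD| = √((0)² + (12)²) = √144 = 12
|DE| = √((14)² + (0)²) = √196 = 14
|EF| = √((20)² + (-21)²) = √841 = 29
|FA| = √((-23)² + (0)²) = √529 = 23
Perimeter = 9 + 11 + 12 + 14 + 29 + 23 = 98.

98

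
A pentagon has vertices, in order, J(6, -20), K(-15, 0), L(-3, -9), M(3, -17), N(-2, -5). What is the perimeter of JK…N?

84

|JK| = √((-21)² + (20)²) = √841 = 29
|KL| = √((12)² + (-9)²) = √225 = 15
|LM| = √((6)² + (-8)²) = √100 = 10
|MN| = √((-5)² + (12)²) = √169 = 13
|NJ| = √((8)² + (-15)²) = √289 = 17
Perimeter = 29 + 15 + 10 + 13 + 17 = 84.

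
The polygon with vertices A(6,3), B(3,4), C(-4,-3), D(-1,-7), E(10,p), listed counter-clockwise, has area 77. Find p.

The doubled signed area Σ (x_i y_{i+1} − x_{i+1} y_i) is linear in p.
With p=0 it equals 147; the coefficient of p is -7 (from the two edges through E).
So -7·p + 147 = 2·77 = 154 ⇒ p = -1.

-1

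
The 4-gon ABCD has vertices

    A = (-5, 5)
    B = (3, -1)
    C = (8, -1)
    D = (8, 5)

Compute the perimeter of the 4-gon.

|AB| = √((8)² + (-6)²) = √100 = 10
|BC| = √((5)² + (0)²) = √25 = 5
|CD| = √((0)² + (6)²) = √36 = 6
|DA| = √((-13)² + (0)²) = √169 = 13
Perimeter = 10 + 5 + 6 + 13 = 34.

34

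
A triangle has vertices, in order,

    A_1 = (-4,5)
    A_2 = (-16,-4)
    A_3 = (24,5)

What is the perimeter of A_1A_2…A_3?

|A_1A_2| = √((-12)² + (-9)²) = √225 = 15
|A_2A_3| = √((40)² + (9)²) = √1681 = 41
|A_3A_1| = √((-28)² + (0)²) = √784 = 28
Perimeter = 15 + 41 + 28 = 84.

84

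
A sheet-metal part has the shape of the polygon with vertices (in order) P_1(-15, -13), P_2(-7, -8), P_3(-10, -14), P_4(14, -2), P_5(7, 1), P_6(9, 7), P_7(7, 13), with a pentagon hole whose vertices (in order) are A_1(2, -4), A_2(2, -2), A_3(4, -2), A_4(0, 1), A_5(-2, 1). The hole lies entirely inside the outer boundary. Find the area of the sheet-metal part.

241.5

Outer boundary:
Apply the shoelace formula: 2A = Σ (x_i·y_{i+1} − x_{i+1}·y_i), indices taken mod 7.
P_1→P_2: (-15)(-8) − (-7)(-13) = 29
P_2→P_3: (-7)(-14) − (-10)(-8) = 18
P_3→P_4: (-10)(-2) − (14)(-14) = 216
P_4→P_5: (14)(1) − (7)(-2) = 28
P_5→P_6: (7)(7) − (9)(1) = 40
P_6→P_7: (9)(13) − (7)(7) = 68
P_7→P_1: (7)(-13) − (-15)(13) = 104
Σ = 503
Area = |Σ|/2 = 251.5.
Hole:
Apply Gauss's area formula: 2A = Σ (x_i·y_{i+1} − x_{i+1}·y_i), indices taken mod 5.
Σ = (4) + (4) + (4) + (2) + (6) = 20
Area = |Σ|/2 = 10.
Net area = 251.5 − 10 = 241.5.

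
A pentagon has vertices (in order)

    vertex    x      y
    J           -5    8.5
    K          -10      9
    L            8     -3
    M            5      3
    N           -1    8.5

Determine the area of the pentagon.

58.25

Σ = (40) + (-42) + (39) + (45.5) + (34) = 116.5
Area = |Σ|/2 = 58.25.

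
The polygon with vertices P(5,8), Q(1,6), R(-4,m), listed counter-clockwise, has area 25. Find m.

Write out the shoelace sum; only the two edges meeting at R involve m:
2·Area = [(1·m − (-4)·6) + ((-4)·8 − 5·m)] + 22
       = -4·m + 14 = 50
⇒ m = -9.

-9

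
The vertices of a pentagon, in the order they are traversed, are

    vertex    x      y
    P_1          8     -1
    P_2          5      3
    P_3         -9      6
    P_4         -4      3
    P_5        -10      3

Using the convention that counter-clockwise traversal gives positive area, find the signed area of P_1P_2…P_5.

43.5

Apply Gauss's area formula: 2A = Σ (x_i·y_{i+1} − x_{i+1}·y_i), indices taken mod 5.
Σ = (29) + (57) + (-3) + (18) + (-14) = 87
Signed area = Σ/2 = 43.5 (positive ⇒ counter-clockwise traversal).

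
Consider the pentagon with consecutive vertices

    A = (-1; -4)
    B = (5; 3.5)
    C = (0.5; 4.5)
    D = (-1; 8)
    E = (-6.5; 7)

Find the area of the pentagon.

Cross-terms: 16.5, 20.75, 8.5, 45, 33  ⇒  Σ = 123.75
Area = |Σ|/2 = 61.875.

61.875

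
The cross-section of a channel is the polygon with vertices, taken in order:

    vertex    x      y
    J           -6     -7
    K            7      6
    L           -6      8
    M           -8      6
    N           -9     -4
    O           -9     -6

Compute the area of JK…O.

Apply the surveyor's formula: 2A = Σ (x_i·y_{i+1} − x_{i+1}·y_i), indices taken mod 6.
Σ = (13) + (92) + (28) + (86) + (18) + (27) = 264
Area = |Σ|/2 = 132.

132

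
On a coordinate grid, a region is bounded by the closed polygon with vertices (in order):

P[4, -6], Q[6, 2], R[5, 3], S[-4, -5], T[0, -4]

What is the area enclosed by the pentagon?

Σ = (44) + (8) + (-13) + (16) + (16) = 71
Area = |Σ|/2 = 35.5.

35.5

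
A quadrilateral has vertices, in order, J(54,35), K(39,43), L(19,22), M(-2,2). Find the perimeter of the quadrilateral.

140

|JK| = √((-15)² + (8)²) = √289 = 17
|KL| = √((-20)² + (-21)²) = √841 = 29
|LM| = √((-21)² + (-20)²) = √841 = 29
|MJ| = √((56)² + (33)²) = √4225 = 65
Perimeter = 17 + 29 + 29 + 65 = 140.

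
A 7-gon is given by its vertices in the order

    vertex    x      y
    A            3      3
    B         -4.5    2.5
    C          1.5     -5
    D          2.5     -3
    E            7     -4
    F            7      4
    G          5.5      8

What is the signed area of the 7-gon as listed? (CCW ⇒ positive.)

70.625

Σ = (21) + (18.75) + (8) + (11) + (56) + (34) + (-7.5) = 141.25
Signed area = Σ/2 = 70.625 (positive ⇒ counter-clockwise traversal).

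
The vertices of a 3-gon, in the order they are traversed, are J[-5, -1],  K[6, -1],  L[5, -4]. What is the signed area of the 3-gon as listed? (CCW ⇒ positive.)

-16.5

Σ = (11) + (-19) + (-25) = -33
Signed area = Σ/2 = -16.5 (negative ⇒ clockwise traversal).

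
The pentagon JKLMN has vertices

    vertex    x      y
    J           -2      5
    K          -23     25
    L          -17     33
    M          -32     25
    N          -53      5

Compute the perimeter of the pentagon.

136

|JK| = √((-21)² + (20)²) = √841 = 29
|KL| = √((6)² + (8)²) = √100 = 10
|LM| = √((-15)² + (-8)²) = √289 = 17
|MN| = √((-21)² + (-20)²) = √841 = 29
|NJ| = √((51)² + (0)²) = √2601 = 51
Perimeter = 29 + 10 + 17 + 29 + 51 = 136.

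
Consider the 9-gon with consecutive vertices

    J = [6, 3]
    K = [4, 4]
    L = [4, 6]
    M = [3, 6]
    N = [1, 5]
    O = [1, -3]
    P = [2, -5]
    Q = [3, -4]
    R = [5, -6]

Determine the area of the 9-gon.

J→K: (6)(4) − (4)(3) = 12
K→L: (4)(6) − (4)(4) = 8
L→M: (4)(6) − (3)(6) = 6
M→N: (3)(5) − (1)(6) = 9
N→O: (1)(-3) − (1)(5) = -8
O→P: (1)(-5) − (2)(-3) = 1
P→Q: (2)(-4) − (3)(-5) = 7
Q→R: (3)(-6) − (5)(-4) = 2
R→J: (5)(3) − (6)(-6) = 51
Σ = 88
Area = |Σ|/2 = 44.

44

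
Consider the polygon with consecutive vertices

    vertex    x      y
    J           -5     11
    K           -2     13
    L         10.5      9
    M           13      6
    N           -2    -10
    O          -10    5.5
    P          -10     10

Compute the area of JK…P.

Apply the shoelace (surveyor's) formula: 2A = Σ (x_i·y_{i+1} − x_{i+1}·y_i), indices taken mod 7.
Σ = (-43) + (-154.5) + (-54) + (-118) + (-111) + (-45) + (-60) = -585.5
Area = |Σ|/2 = 292.75.

292.75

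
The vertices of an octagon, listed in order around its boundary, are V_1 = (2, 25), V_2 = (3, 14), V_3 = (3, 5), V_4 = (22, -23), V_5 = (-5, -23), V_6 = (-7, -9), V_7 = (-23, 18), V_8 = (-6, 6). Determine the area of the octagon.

Apply Gauss's area formula: 2A = Σ (x_i·y_{i+1} − x_{i+1}·y_i), indices taken mod 8.
Cross-terms: -47, -27, -179, -621, -116, -333, -30, -162  ⇒  Σ = -1515
Area = |Σ|/2 = 757.5.

757.5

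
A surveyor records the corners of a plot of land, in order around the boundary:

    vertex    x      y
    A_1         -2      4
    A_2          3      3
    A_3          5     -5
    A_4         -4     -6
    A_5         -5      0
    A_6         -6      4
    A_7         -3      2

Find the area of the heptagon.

Σ = (-18) + (-30) + (-50) + (-30) + (-20) + (0) + (-8) = -156
Area = |Σ|/2 = 78.

78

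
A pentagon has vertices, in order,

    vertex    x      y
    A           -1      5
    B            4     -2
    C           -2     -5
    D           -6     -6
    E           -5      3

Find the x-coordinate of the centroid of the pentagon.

Apply the surveyor's formula. First the cross-terms c_i = x_i·y_{i+1} − x_{i+1}·y_i:
  -18, -24, -18, -48, -22  ⇒  2A = -130, A = -65.
Then Σ (x_i + x_{i+1})·c_i = 702, so x̄ = 702 / (6·(-65)) = -1.8.

-1.8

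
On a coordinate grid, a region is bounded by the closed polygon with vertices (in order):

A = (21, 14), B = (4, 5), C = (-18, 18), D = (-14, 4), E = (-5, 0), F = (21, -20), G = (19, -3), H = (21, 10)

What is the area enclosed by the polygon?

Cross-terms: 49, 162, 180, 20, 100, 317, 253, 84  ⇒  Σ = 1165
Area = |Σ|/2 = 582.5.

582.5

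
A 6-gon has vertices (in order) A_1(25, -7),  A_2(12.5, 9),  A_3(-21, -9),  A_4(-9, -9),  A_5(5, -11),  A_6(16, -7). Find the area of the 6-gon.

422.5

Apply the shoelace (surveyor's) formula: 2A = Σ (x_i·y_{i+1} − x_{i+1}·y_i), indices taken mod 6.
Σ = (312.5) + (76.5) + (108) + (144) + (141) + (63) = 845
Area = |Σ|/2 = 422.5.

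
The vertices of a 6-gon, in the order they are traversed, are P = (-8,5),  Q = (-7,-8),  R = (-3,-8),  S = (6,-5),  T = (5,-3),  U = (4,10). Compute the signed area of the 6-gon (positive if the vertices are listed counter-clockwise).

181.5

Σ = (99) + (32) + (63) + (7) + (62) + (100) = 363
Signed area = Σ/2 = 181.5 (positive ⇒ counter-clockwise traversal).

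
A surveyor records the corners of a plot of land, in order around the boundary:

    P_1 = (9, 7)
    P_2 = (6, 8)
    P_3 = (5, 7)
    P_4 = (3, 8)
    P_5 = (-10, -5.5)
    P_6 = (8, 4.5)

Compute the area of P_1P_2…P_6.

64.5

Apply Gauss's area formula: 2A = Σ (x_i·y_{i+1} − x_{i+1}·y_i), indices taken mod 6.
Σ = (30) + (2) + (19) + (63.5) + (-1) + (15.5) = 129
Area = |Σ|/2 = 64.5.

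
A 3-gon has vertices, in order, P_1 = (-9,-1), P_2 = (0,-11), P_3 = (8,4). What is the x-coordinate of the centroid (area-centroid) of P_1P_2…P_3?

Apply the surveyor's formula. First the cross-terms c_i = x_i·y_{i+1} − x_{i+1}·y_i:
  99, 88, 28  ⇒  2A = 215, A = 107.5.
Then Σ (x_i + x_{i+1})·c_i = -215, so x̄ = -215 / (6·107.5) = -1/3.

-1/3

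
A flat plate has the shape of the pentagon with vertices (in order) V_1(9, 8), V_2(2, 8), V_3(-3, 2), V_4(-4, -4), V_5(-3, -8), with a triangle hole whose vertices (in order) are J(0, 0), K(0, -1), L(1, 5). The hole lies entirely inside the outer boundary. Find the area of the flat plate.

85.5

Outer boundary:
Σ = (56) + (28) + (20) + (20) + (48) = 172
Area = |Σ|/2 = 86.
Hole:
Σ = (0) + (1) + (0) = 1
Area = |Σ|/2 = 0.5.
Net area = 86 − 0.5 = 85.5.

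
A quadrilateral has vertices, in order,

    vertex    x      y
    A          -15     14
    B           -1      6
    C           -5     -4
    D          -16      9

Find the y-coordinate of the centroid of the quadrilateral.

Apply the surveyor's formula. First the cross-terms c_i = x_i·y_{i+1} − x_{i+1}·y_i:
  -76, 34, -109, -89  ⇒  2A = -240, A = -120.
Then Σ (y_i + y_{i+1})·c_i = -4044, so ȳ = -4044 / (6·(-120)) = 337/60.

337/60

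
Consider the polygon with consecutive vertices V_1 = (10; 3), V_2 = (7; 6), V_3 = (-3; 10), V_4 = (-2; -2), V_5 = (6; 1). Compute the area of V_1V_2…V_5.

Apply the surveyor's formula: 2A = Σ (x_i·y_{i+1} − x_{i+1}·y_i), indices taken mod 5.
Cross-terms: 39, 88, 26, 10, 8  ⇒  Σ = 171
Area = |Σ|/2 = 85.5.

85.5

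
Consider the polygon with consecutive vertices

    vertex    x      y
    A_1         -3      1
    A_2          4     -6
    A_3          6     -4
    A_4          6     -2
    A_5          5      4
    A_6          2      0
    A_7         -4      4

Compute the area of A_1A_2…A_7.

44

Apply Gauss's area formula: 2A = Σ (x_i·y_{i+1} − x_{i+1}·y_i), indices taken mod 7.
Σ = (14) + (20) + (12) + (34) + (-8) + (8) + (8) = 88
Area = |Σ|/2 = 44.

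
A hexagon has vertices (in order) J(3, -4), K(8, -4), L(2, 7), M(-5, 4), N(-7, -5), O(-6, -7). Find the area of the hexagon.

Apply Gauss's area formula: 2A = Σ (x_i·y_{i+1} − x_{i+1}·y_i), indices taken mod 6.
Σ = (20) + (64) + (43) + (53) + (19) + (45) = 244
Area = |Σ|/2 = 122.

122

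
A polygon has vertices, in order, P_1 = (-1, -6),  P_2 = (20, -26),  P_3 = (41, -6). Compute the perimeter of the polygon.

100

|P_1P_2| = √((21)² + (-20)²) = √841 = 29
|P_2P_3| = √((21)² + (20)²) = √841 = 29
|P_3P_1| = √((-42)² + (0)²) = √1764 = 42
Perimeter = 29 + 29 + 42 = 100.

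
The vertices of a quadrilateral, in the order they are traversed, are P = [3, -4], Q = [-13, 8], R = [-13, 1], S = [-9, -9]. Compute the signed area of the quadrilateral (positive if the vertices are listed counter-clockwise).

126

Σ = (-28) + (91) + (126) + (63) = 252
Signed area = Σ/2 = 126 (positive ⇒ counter-clockwise traversal).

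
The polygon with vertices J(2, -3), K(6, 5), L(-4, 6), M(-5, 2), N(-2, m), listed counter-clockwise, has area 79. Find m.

-6

Write out the shoelace sum; only the two edges meeting at N involve m:
2·Area = [((-5)·m − (-2)·2) + ((-2)·(-3) − 2·m)] + 106
       = -7·m + 116 = 158
⇒ m = -6.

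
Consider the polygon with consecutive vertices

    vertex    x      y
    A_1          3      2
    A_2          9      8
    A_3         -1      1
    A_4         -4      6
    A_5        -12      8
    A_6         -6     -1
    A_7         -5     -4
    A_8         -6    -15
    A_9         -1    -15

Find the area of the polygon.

Apply the shoelace (surveyor's) formula: 2A = Σ (x_i·y_{i+1} − x_{i+1}·y_i), indices taken mod 9.
Σ = (6) + (17) + (-2) + (40) + (60) + (19) + (51) + (75) + (43) = 309
Area = |Σ|/2 = 154.5.

154.5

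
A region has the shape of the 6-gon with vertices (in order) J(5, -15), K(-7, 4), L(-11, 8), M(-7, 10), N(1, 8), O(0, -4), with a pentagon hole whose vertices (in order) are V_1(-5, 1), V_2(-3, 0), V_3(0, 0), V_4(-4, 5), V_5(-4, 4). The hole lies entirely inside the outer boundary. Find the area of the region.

Outer boundary:
Cross-terms: -85, -12, -54, -66, -4, 20  ⇒  Σ = -201
Area = |Σ|/2 = 100.5.
Hole:
Apply the surveyor's formula: 2A = Σ (x_i·y_{i+1} − x_{i+1}·y_i), indices taken mod 5.
Σ = (3) + (0) + (0) + (4) + (16) = 23
Area = |Σ|/2 = 11.5.
Net area = 100.5 − 11.5 = 89.

89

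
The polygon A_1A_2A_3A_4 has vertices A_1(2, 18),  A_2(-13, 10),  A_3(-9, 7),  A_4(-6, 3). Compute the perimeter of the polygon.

|A_1A_2| = √((-15)² + (-8)²) = √289 = 17
|A_2A_3| = √((4)² + (-3)²) = √25 = 5
|A_3A_4| = √((3)² + (-4)²) = √25 = 5
|A_4A_1| = √((8)² + (15)²) = √289 = 17
Perimeter = 17 + 5 + 5 + 17 = 44.

44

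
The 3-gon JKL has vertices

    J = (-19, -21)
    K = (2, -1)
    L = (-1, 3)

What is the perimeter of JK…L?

|JK| = √((21)² + (20)²) = √841 = 29
|KL| = √((-3)² + (4)²) = √25 = 5
|LJ| = √((-18)² + (-24)²) = √900 = 30
Perimeter = 29 + 5 + 30 = 64.

64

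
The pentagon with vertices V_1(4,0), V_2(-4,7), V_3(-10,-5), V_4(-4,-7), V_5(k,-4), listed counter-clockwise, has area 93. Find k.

-2

Write out the shoelace sum; only the two edges meeting at V_5 involve k:
2·Area = [((-4)·(-4) − k·(-7)) + (k·0 − 4·(-4))] + 168
       = 7·k + 200 = 186
⇒ k = -2.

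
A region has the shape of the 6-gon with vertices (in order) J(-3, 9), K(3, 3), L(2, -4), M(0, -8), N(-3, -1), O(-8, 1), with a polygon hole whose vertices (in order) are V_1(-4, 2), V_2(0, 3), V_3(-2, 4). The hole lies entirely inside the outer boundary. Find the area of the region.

Outer boundary:
Apply the shoelace (surveyor's) formula: 2A = Σ (x_i·y_{i+1} − x_{i+1}·y_i), indices taken mod 6.
Σ = (-36) + (-18) + (-16) + (-24) + (-11) + (-69) = -174
Area = |Σ|/2 = 87.
Hole:
Cross-terms: -12, 6, 12  ⇒  Σ = 6
Area = |Σ|/2 = 3.
Net area = 87 − 3 = 84.

84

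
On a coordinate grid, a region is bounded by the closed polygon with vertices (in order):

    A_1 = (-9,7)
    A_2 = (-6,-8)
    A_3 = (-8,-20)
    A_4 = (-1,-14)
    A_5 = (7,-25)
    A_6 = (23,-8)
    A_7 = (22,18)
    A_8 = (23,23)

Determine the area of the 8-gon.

Apply Gauss's area formula: 2A = Σ (x_i·y_{i+1} − x_{i+1}·y_i), indices taken mod 8.
A_1→A_2: (-9)(-8) − (-6)(7) = 114
A_2→A_3: (-6)(-20) − (-8)(-8) = 56
A_3→A_4: (-8)(-14) − (-1)(-20) = 92
A_4→A_5: (-1)(-25) − (7)(-14) = 123
A_5→A_6: (7)(-8) − (23)(-25) = 519
A_6→A_7: (23)(18) − (22)(-8) = 590
A_7→A_8: (22)(23) − (23)(18) = 92
A_8→A_1: (23)(7) − (-9)(23) = 368
Σ = 1954
Area = |Σ|/2 = 977.

977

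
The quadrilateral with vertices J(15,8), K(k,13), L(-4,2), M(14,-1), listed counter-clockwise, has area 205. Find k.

The doubled signed area Σ (x_i y_{i+1} − x_{i+1} y_i) is linear in k.
With k=0 it equals 350; the coefficient of k is -6 (from the two edges through K).
So -6·k + 350 = 2·205 = 410 ⇒ k = -10.

-10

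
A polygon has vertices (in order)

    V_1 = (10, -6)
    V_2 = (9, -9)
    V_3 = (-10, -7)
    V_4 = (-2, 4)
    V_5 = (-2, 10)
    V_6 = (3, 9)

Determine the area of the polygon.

Apply the shoelace (surveyor's) formula: 2A = Σ (x_i·y_{i+1} − x_{i+1}·y_i), indices taken mod 6.
Σ = (-36) + (-153) + (-54) + (-12) + (-48) + (-108) = -411
Area = |Σ|/2 = 205.5.

205.5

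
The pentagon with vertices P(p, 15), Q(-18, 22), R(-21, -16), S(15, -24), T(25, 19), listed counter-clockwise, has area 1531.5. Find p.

The doubled signed area Σ (x_i y_{i+1} − x_{i+1} y_i) is linear in p.
With p=0 it equals 3024; the coefficient of p is 3 (from the two edges through P).
So 3·p + 3024 = 2·1531.5 = 3063 ⇒ p = 13.

13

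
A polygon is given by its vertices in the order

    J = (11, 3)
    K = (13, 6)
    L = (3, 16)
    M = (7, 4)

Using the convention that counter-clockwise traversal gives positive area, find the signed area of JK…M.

47

Σ = (27) + (190) + (-100) + (-23) = 94
Signed area = Σ/2 = 47 (positive ⇒ counter-clockwise traversal).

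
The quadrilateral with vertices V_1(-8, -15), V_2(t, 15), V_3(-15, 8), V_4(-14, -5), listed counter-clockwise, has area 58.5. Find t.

-15

The doubled signed area Σ (x_i y_{i+1} − x_{i+1} y_i) is linear in t.
With t=0 it equals 462; the coefficient of t is 23 (from the two edges through V_2).
So 23·t + 462 = 2·58.5 = 117 ⇒ t = -15.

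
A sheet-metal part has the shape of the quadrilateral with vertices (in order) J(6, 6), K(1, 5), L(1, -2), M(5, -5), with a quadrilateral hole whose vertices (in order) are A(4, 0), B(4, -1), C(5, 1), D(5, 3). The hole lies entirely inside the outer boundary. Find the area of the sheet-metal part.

39.5

Outer boundary:
Cross-terms: 24, -7, 5, 60  ⇒  Σ = 82
Area = |Σ|/2 = 41.
Hole:
Cross-terms: -4, 9, 10, -12  ⇒  Σ = 3
Area = |Σ|/2 = 1.5.
Net area = 41 − 1.5 = 39.5.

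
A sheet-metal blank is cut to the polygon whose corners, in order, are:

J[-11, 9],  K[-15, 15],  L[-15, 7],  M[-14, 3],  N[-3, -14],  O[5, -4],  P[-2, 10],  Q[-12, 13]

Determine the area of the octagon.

Apply the shoelace (surveyor's) formula: 2A = Σ (x_i·y_{i+1} − x_{i+1}·y_i), indices taken mod 8.
J→K: (-11)(15) − (-15)(9) = -30
K→L: (-15)(7) − (-15)(15) = 120
L→M: (-15)(3) − (-14)(7) = 53
M→N: (-14)(-14) − (-3)(3) = 205
N→O: (-3)(-4) − (5)(-14) = 82
O→P: (5)(10) − (-2)(-4) = 42
P→Q: (-2)(13) − (-12)(10) = 94
Q→J: (-12)(9) − (-11)(13) = 35
Σ = 601
Area = |Σ|/2 = 300.5.

300.5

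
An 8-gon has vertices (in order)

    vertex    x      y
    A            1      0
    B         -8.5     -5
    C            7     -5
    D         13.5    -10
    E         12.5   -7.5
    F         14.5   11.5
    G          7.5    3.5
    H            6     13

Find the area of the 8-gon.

Σ = (-5) + (77.5) + (-2.5) + (23.75) + (252.5) + (-35.5) + (76.5) + (-13) = 374.25
Area = |Σ|/2 = 187.125.

187.125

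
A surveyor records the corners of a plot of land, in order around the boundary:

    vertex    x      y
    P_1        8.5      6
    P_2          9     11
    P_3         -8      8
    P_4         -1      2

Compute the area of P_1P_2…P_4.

84.25

Apply the surveyor's formula: 2A = Σ (x_i·y_{i+1} − x_{i+1}·y_i), indices taken mod 4.
Σ = (39.5) + (160) + (-8) + (-23) = 168.5
Area = |Σ|/2 = 84.25.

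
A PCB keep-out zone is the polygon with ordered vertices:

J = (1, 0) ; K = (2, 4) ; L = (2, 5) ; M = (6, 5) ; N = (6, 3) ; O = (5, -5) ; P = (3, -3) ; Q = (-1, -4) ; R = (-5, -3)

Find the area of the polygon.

Apply the shoelace (surveyor's) formula: 2A = Σ (x_i·y_{i+1} − x_{i+1}·y_i), indices taken mod 9.
Cross-terms: 4, 2, -20, -12, -45, 0, -15, -17, 3  ⇒  Σ = -100
Area = |Σ|/2 = 50.

50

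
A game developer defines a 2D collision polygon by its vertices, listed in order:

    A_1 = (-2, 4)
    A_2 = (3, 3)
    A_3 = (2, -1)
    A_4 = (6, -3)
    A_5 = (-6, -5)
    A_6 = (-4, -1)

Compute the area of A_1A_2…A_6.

Apply Gauss's area formula: 2A = Σ (x_i·y_{i+1} − x_{i+1}·y_i), indices taken mod 6.
Σ = (-18) + (-9) + (0) + (-48) + (-14) + (-18) = -107
Area = |Σ|/2 = 53.5.

53.5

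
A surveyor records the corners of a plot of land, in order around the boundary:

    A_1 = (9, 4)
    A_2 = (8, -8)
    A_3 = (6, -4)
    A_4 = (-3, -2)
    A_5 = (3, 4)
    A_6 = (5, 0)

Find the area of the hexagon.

A_1→A_2: (9)(-8) − (8)(4) = -104
A_2→A_3: (8)(-4) − (6)(-8) = 16
A_3→A_4: (6)(-2) − (-3)(-4) = -24
A_4→A_5: (-3)(4) − (3)(-2) = -6
A_5→A_6: (3)(0) − (5)(4) = -20
A_6→A_1: (5)(4) − (9)(0) = 20
Σ = -118
Area = |Σ|/2 = 59.

59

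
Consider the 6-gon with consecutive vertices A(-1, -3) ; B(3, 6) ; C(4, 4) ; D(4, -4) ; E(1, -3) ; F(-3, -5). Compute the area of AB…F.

Cross-terms: 3, -12, -32, -8, -14, 4  ⇒  Σ = -59
Area = |Σ|/2 = 29.5.

29.5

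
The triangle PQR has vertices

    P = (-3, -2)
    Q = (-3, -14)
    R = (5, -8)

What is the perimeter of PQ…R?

|PQ| = √((0)² + (-12)²) = √144 = 12
|QR| = √((8)² + (6)²) = √100 = 10
|RP| = √((-8)² + (6)²) = √100 = 10
Perimeter = 12 + 10 + 10 = 32.

32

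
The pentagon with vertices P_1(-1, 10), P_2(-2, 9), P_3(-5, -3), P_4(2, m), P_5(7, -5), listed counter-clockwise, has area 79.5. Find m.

The doubled signed area Σ (x_i y_{i+1} − x_{i+1} y_i) is linear in m.
With m=0 it equals 123; the coefficient of m is -12 (from the two edges through P_4).
So -12·m + 123 = 2·79.5 = 159 ⇒ m = -3.

-3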